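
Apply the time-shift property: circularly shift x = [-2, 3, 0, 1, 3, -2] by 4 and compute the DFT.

Time shift by 4: X_shifted[k] = ω_6^(4k) · X[k]
Shifted x = [0, 1, 3, -2, -2, 3]

DFT(x[n-4]) = [3, 3.5000-2.5981i, -4.5000+6.0622i, -1, -4.5000-6.0622i, 3.5000+2.5981i]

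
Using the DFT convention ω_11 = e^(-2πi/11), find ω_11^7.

ω_11^7 = e^(-2πi·7/11)
= cos(-2π·7/11) + i·sin(-2π·7/11)
= cos(-14π/11) + i·sin(-14π/11)

ω_11^7 = cos(-14π/11) + i·sin(-14π/11) = -0.6549+0.7557i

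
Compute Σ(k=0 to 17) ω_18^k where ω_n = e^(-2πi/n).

Sum of all nth roots of unity equals 0 for n > 1 (geometric series with r ≠ 1).

0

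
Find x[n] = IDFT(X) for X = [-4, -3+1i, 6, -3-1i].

x[n] = (1/4) Σ(k=0 to 3) X[k] · e^(2πikn/4)

Computing each x[n]:
x[0] = -1
x[1] = -3
x[2] = 2
x[3] = -2

x = [-1, -3, 2, -2]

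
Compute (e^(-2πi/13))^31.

Since ω_13^13 = 1, powers reduce modulo 13.
31 mod 13 = 5
So ω_13^31 = ω_13^5 = e^(-2πi·5/13)

ω_13^31 = ω_13^5 = -0.7485-0.6631i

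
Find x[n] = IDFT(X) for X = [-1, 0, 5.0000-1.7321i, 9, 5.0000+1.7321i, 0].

x[n] = (1/6) Σ(k=0 to 5) X[k] · e^(2πikn/6)

Computing each x[n]:
x[0] = 3
x[1] = -2
x[2] = 0
x[3] = 0
x[4] = 1
x[5] = -3

x = [3, -2, 0, 0, 1, -3]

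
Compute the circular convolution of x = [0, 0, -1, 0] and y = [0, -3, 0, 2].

(x ⊛ y)[n] = Σ(m=0 to 3) x[m] · y[(n-m) mod 4]

Computing each output sample:
(x ⊛ y)[0] = 0
(x ⊛ y)[1] = -2
(x ⊛ y)[2] = 0
(x ⊛ y)[3] = 3

x ⊛ y = [0, -2, 0, 3]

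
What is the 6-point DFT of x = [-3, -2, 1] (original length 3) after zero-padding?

Original 3-point DFT: [-4, -2.5000+2.5981i, -2.5000-2.5981i]
Zero-padded 6-point DFT provides frequency interpolation.

DFT_6([x, 0, ...]) = [-4, -4.5000+0.8660i, -2.5000+2.5981i, 0, -2.5000-2.5981i, -4.5000-0.8660i]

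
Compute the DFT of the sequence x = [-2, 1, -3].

X[k] = Σ(n=0 to 2) x[n] · ω_3^(nk)
where ω_3 = e^(-2πi/3)

Computing each X[k]:
X[0] = -4
X[1] = -1.0000-3.4641i
X[2] = -1.0000+3.4641i

X = [-4, -1.0000-3.4641i, -1.0000+3.4641i]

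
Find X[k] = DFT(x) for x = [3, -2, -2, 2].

X[k] = Σ(n=0 to 3) x[n] · ω_4^(nk)
where ω_4 = e^(-2πi/4)

Computing each X[k]:
X[0] = 1
X[1] = 5+4i
X[2] = 1
X[3] = 5-4i

X = [1, 5+4i, 1, 5-4i]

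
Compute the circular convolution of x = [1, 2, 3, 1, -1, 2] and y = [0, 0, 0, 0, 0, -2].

(x ⊛ y)[n] = Σ(m=0 to 5) x[m] · y[(n-m) mod 6]

Computing each output sample:
(x ⊛ y)[0] = -4
(x ⊛ y)[1] = -6
(x ⊛ y)[2] = -2
(x ⊛ y)[3] = 2
(x ⊛ y)[4] = -4
(x ⊛ y)[5] = -2

x ⊛ y = [-4, -6, -2, 2, -4, -2]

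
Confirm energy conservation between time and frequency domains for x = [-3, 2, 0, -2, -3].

Time domain:
Σ|x[n]|² = |-3|² + |2|² + |0|² + |-2|² + |-3|² = 26.0000

Frequency domain:
(1/5)Σ|X[k]|² = (1/5)(|-6|² + |-1.6910-5.9309i|² + |-2.8090-1.0368i|² + |-2.8090+1.0368i|² + |-1.6910+5.9309i|²) = (1/5)·130.0000 = 26.0000

Both sides agree, confirming Parseval's theorem.

Σ|x[n]|² = (1/N)Σ|X[k]|² = 26.0000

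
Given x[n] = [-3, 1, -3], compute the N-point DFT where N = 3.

X[k] = Σ(n=0 to 2) x[n] · ω_3^(nk)
where ω_3 = e^(-2πi/3)

Computing each X[k]:
X[0] = -5
X[1] = -2.0000-3.4641i
X[2] = -2.0000+3.4641i

X = [-5, -2.0000-3.4641i, -2.0000+3.4641i]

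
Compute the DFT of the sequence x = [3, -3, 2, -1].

X[k] = Σ(n=0 to 3) x[n] · ω_4^(nk)
where ω_4 = e^(-2πi/4)

Computing each X[k]:
X[0] = 1
X[1] = 1+2i
X[2] = 9
X[3] = 1-2i

X = [1, 1+2i, 9, 1-2i]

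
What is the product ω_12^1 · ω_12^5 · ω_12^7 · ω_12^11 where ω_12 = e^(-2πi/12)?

The primitive 12th roots of unity are ω_12^k for k coprime to 12: k ∈ {1, 5, 7, 11}
Their product equals the constant term of the cyclotomic polynomial Φ_12(x) up to sign.
For n ≥ 3, the product of all primitive nth roots of unity is 1. (For n=1 it is 1; for n=2 it is -1.)

1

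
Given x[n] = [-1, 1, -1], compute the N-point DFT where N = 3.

X[k] = Σ(n=0 to 2) x[n] · ω_3^(nk)
where ω_3 = e^(-2πi/3)

Computing each X[k]:
X[0] = -1
X[1] = -1.0000-1.7321i
X[2] = -1.0000+1.7321i

X = [-1, -1.0000-1.7321i, -1.0000+1.7321i]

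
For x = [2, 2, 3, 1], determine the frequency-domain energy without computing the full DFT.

Parseval: Σ|x[n]|² = (1/N)Σ|X[k]|², so Σ|X[k]|² = N·Σ|x[n]|² = 4·18.0000

Σ|X[k]|² = N·Σ|x[n]|² = 4·18.0000 = 72.0000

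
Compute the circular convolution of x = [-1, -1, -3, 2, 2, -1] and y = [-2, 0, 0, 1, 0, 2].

(x ⊛ y)[n] = Σ(m=0 to 5) x[m] · y[(n-m) mod 6]

Computing each output sample:
(x ⊛ y)[0] = 2
(x ⊛ y)[1] = -2
(x ⊛ y)[2] = 9
(x ⊛ y)[3] = -1
(x ⊛ y)[4] = -7
(x ⊛ y)[5] = -3

x ⊛ y = [2, -2, 9, -1, -7, -3]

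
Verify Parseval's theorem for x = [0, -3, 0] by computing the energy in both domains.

Time domain:
Σ|x[n]|² = |0|² + |-3|² + |0|² = 9.0000

Frequency domain:
(1/3)Σ|X[k]|² = (1/3)(|-3|² + |1.5000+2.5981i|² + |1.5000-2.5981i|²) = (1/3)·27.0000 = 9.0000

Both sides agree, confirming Parseval's theorem.

Σ|x[n]|² = (1/N)Σ|X[k]|² = 9.0000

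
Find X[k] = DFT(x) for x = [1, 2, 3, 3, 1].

X[k] = Σ(n=0 to 4) x[n] · ω_5^(nk)
where ω_5 = e^(-2πi/5)

Computing each X[k]:
X[0] = 10
X[1] = -2.9271-0.9511i
X[2] = 0.4271-0.5878i
X[3] = 0.4271+0.5878i
X[4] = -2.9271+0.9511i

X = [10, -2.9271-0.9511i, 0.4271-0.5878i, 0.4271+0.5878i, -2.9271+0.9511i]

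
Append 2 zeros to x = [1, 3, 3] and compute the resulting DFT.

Original 3-point DFT: [7, -2, -2]
Zero-padded 5-point DFT provides frequency interpolation.

DFT_5([x, 0, ...]) = [7, -0.5000-4.6165i, -0.5000+1.0898i, -0.5000-1.0898i, -0.5000+4.6165i]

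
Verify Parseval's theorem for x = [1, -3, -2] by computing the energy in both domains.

Time domain:
Σ|x[n]|² = |1|² + |-3|² + |-2|² = 14.0000

Frequency domain:
(1/3)Σ|X[k]|² = (1/3)(|-4|² + |3.5000+0.8660i|² + |3.5000-0.8660i|²) = (1/3)·42.0000 = 14.0000

Both sides agree, confirming Parseval's theorem.

Σ|x[n]|² = (1/N)Σ|X[k]|² = 14.0000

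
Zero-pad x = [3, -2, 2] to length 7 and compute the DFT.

Original 3-point DFT: [3, 3.0000+3.4641i, 3.0000-3.4641i]
Zero-padded 7-point DFT provides frequency interpolation.

DFT_7([x, 0, ...]) = [3, 1.3080-0.3862i, 1.6431+2.8176i, 6.0489+2.4314i, 6.0489-2.4314i, 1.6431-2.8176i, 1.3080+0.3862i]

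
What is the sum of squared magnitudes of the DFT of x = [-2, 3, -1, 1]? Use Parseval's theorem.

Parseval: Σ|x[n]|² = (1/N)Σ|X[k]|², so Σ|X[k]|² = N·Σ|x[n]|² = 4·15.0000

Σ|X[k]|² = N·Σ|x[n]|² = 4·15.0000 = 60.0000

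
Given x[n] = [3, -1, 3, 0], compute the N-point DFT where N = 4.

X[k] = Σ(n=0 to 3) x[n] · ω_4^(nk)
where ω_4 = e^(-2πi/4)

Computing each X[k]:
X[0] = 5
X[1] = 1i
X[2] = 7
X[3] = -1i

X = [5, 1i, 7, -1i]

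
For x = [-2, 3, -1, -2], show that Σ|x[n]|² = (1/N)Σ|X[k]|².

Time domain:
Σ|x[n]|² = |-2|² + |3|² + |-1|² + |-2|² = 18.0000

Frequency domain:
(1/4)Σ|X[k]|² = (1/4)(|-2|² + |-1-5i|² + |-4|² + |-1+5i|²) = (1/4)·72.0000 = 18.0000

Both sides agree, confirming Parseval's theorem.

Σ|x[n]|² = (1/N)Σ|X[k]|² = 18.0000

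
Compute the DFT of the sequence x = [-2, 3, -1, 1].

X[k] = Σ(n=0 to 3) x[n] · ω_4^(nk)
where ω_4 = e^(-2πi/4)

Computing each X[k]:
X[0] = 1
X[1] = -1-2i
X[2] = -7
X[3] = -1+2i

X = [1, -1-2i, -7, -1+2i]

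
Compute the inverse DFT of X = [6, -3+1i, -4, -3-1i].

x[n] = (1/4) Σ(k=0 to 3) X[k] · e^(2πikn/4)

Computing each x[n]:
x[0] = -1
x[1] = 2
x[2] = 2
x[3] = 3

x = [-1, 2, 2, 3]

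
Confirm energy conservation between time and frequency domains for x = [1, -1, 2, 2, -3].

Time domain:
Σ|x[n]|² = |1|² + |-1|² + |2|² + |2|² + |-3|² = 19.0000

Frequency domain:
(1/5)Σ|X[k]|² = (1/5)(|1|² + |-3.4721-1.9021i|² + |5.4721-1.1756i|² + |5.4721+1.1756i|² + |-3.4721+1.9021i|²) = (1/5)·95.0000 = 19.0000

Both sides agree, confirming Parseval's theorem.

Σ|x[n]|² = (1/N)Σ|X[k]|² = 19.0000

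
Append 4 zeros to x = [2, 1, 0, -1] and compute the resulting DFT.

Original 4-point DFT: [2, 2-2i, 2, 2+2i]
Zero-padded 8-point DFT provides frequency interpolation.

DFT_8([x, 0, ...]) = [2, 3.4142, 2-2i, 0.5858, 2, 0.5858, 2+2i, 3.4142]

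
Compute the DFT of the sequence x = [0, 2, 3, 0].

X[k] = Σ(n=0 to 3) x[n] · ω_4^(nk)
where ω_4 = e^(-2πi/4)

Computing each X[k]:
X[0] = 5
X[1] = -3-2i
X[2] = 1
X[3] = -3+2i

X = [5, -3-2i, 1, -3+2i]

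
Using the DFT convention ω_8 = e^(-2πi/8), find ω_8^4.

ω_8^4 = e^(-2πi·4/8)
= cos(-2π·4/8) + i·sin(-2π·4/8)
= cos(-8π/8) + i·sin(-8π/8)

ω_8^4 = cos(-8π/8) + i·sin(-8π/8) = -1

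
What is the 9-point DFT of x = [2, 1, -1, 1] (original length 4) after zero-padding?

Original 4-point DFT: [3, 3, -1, 3]
Zero-padded 9-point DFT provides frequency interpolation.

DFT_9([x, 0, ...]) = [3, 2.0924-0.5240i, 2.6133+0.2232i, 3.0000-1.7321i, -0.2057-1.8508i, -0.2057+1.8508i, 3.0000+1.7321i, 2.6133-0.2232i, 2.0924+0.5240i]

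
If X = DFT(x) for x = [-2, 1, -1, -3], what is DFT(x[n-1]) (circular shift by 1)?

Time shift by 1: X_shifted[k] = ω_4^(1k) · X[k]
Shifted x = [-3, -2, 1, -1]

DFT(x[n-1]) = [-5, -4+1i, 1, -4-1i]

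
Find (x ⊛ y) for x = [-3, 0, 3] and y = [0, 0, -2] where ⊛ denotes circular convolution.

(x ⊛ y)[n] = Σ(m=0 to 2) x[m] · y[(n-m) mod 3]

Computing each output sample:
(x ⊛ y)[0] = 0
(x ⊛ y)[1] = -6
(x ⊛ y)[2] = 6

x ⊛ y = [0, -6, 6]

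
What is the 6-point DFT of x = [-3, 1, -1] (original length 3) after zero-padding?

Original 3-point DFT: [-3, -3.0000-1.7321i, -3.0000+1.7321i]
Zero-padded 6-point DFT provides frequency interpolation.

DFT_6([x, 0, ...]) = [-3, -2, -3.0000-1.7321i, -5, -3.0000+1.7321i, -2]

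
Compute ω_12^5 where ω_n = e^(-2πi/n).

ω_12^5 = e^(-2πi·5/12)
= cos(-2π·5/12) + i·sin(-2π·5/12)
= cos(-10π/12) + i·sin(-10π/12)

ω_12^5 = cos(-10π/12) + i·sin(-10π/12) = -0.8660-0.5000i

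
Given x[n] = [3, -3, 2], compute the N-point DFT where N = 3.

X[k] = Σ(n=0 to 2) x[n] · ω_3^(nk)
where ω_3 = e^(-2πi/3)

Computing each X[k]:
X[0] = 2
X[1] = 3.5000+4.3301i
X[2] = 3.5000-4.3301i

X = [2, 3.5000+4.3301i, 3.5000-4.3301i]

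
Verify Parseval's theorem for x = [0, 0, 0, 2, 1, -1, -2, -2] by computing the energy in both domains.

Time domain:
Σ|x[n]|² = |0|² + |0|² + |0|² + |2|² + |1|² + |-1|² + |-2|² + |-2|² = 14.0000

Frequency domain:
(1/8)Σ|X[k]|² = (1/8)(|-2|² + |-3.1213-5.5355i|² + |3+1i|² + |1.1213-1.5355i|² + |0|² + |1.1213+1.5355i|² + |3-1i|² + |-3.1213+5.5355i|²) = (1/8)·112.0000 = 14.0000

Both sides agree, confirming Parseval's theorem.

Σ|x[n]|² = (1/N)Σ|X[k]|² = 14.0000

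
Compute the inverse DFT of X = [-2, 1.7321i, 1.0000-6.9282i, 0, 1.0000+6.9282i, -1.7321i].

x[n] = (1/6) Σ(k=0 to 5) X[k] · e^(2πikn/6)

Computing each x[n]:
x[0] = 0
x[1] = 1
x[2] = -3
x[3] = 0
x[4] = 2
x[5] = -2

x = [0, 1, -3, 0, 2, -2]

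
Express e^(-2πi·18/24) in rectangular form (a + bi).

ω_24^18 = e^(-2πi·18/24)
= cos(-2π·18/24) + i·sin(-2π·18/24)
= cos(-36π/24) + i·sin(-36π/24)

ω_24^18 = cos(-36π/24) + i·sin(-36π/24) = 1i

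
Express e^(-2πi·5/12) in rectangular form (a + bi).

ω_12^5 = e^(-2πi·5/12)
= cos(-2π·5/12) + i·sin(-2π·5/12)
= cos(-10π/12) + i·sin(-10π/12)

ω_12^5 = cos(-10π/12) + i·sin(-10π/12) = -0.8660-0.5000i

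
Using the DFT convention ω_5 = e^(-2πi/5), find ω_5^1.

ω_5^1 = e^(-2πi·1/5)
= cos(-2π·1/5) + i·sin(-2π·1/5)
= cos(-2π/5) + i·sin(-2π/5)

ω_5^1 = cos(-2π/5) + i·sin(-2π/5) = 0.3090-0.9511i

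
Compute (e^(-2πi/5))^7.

Since ω_5^5 = 1, powers reduce modulo 5.
7 mod 5 = 2
So ω_5^7 = ω_5^2 = e^(-2πi·2/5)

ω_5^7 = ω_5^2 = -0.8090-0.5878i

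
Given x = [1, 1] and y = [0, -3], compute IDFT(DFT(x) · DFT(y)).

(x ⊛ y)[n] = Σ(m=0 to 1) x[m] · y[(n-m) mod 2]

Computing each output sample:
(x ⊛ y)[0] = -3
(x ⊛ y)[1] = -3

x ⊛ y = [-3, -3]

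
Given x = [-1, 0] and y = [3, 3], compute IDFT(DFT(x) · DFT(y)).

(x ⊛ y)[n] = Σ(m=0 to 1) x[m] · y[(n-m) mod 2]

Computing each output sample:
(x ⊛ y)[0] = -3
(x ⊛ y)[1] = -3

x ⊛ y = [-3, -3]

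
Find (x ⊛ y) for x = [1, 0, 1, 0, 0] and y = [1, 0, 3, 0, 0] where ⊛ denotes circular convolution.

(x ⊛ y)[n] = Σ(m=0 to 4) x[m] · y[(n-m) mod 5]

Computing each output sample:
(x ⊛ y)[0] = 1
(x ⊛ y)[1] = 0
(x ⊛ y)[2] = 4
(x ⊛ y)[3] = 0
(x ⊛ y)[4] = 3

x ⊛ y = [1, 0, 4, 0, 3]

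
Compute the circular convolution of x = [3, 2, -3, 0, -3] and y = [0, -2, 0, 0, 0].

(x ⊛ y)[n] = Σ(m=0 to 4) x[m] · y[(n-m) mod 5]

Computing each output sample:
(x ⊛ y)[0] = 6
(x ⊛ y)[1] = -6
(x ⊛ y)[2] = -4
(x ⊛ y)[3] = 6
(x ⊛ y)[4] = 0

x ⊛ y = [6, -6, -4, 6, 0]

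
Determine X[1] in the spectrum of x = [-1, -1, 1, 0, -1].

X[1] = Σ(n=0 to 4) x[n] · ω_5^(1n) where ω_5 = e^(-2πi/5)
= (-1)·ω_5^0 + (-1)·ω_5^1 + (1)·ω_5^2 + (0)·ω_5^3 + (-1)·ω_5^4

X[1] = -2.4271-0.5878i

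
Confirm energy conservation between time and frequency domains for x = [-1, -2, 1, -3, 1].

Time domain:
Σ|x[n]|² = |-1|² + |-2|² + |1|² + |-3|² + |1|² = 16.0000

Frequency domain:
(1/5)Σ|X[k]|² = (1/5)(|-4|² + |0.3090+0.5020i|² + |-0.8090+5.5676i|² + |-0.8090-5.5676i|² + |0.3090-0.5020i|²) = (1/5)·80.0000 = 16.0000

Both sides agree, confirming Parseval's theorem.

Σ|x[n]|² = (1/N)Σ|X[k]|² = 16.0000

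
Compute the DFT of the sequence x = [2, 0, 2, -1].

X[k] = Σ(n=0 to 3) x[n] · ω_4^(nk)
where ω_4 = e^(-2πi/4)

Computing each X[k]:
X[0] = 3
X[1] = -1i
X[2] = 5
X[3] = 1i

X = [3, -1i, 5, 1i]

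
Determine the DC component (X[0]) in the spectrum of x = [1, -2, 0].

X[0] = Σ(n=0 to 2) x[n] · ω_3^0 = Σ x[n]
= (1) + (-2) + (0)

X[0] = -1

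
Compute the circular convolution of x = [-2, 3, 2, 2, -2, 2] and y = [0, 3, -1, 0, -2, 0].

(x ⊛ y)[n] = Σ(m=0 to 5) x[m] · y[(n-m) mod 6]

Computing each output sample:
(x ⊛ y)[0] = 4
(x ⊛ y)[1] = -12
(x ⊛ y)[2] = 15
(x ⊛ y)[3] = -1
(x ⊛ y)[4] = 8
(x ⊛ y)[5] = -14

x ⊛ y = [4, -12, 15, -1, 8, -14]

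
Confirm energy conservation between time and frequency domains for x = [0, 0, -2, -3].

Time domain:
Σ|x[n]|² = |0|² + |0|² + |-2|² + |-3|² = 13.0000

Frequency domain:
(1/4)Σ|X[k]|² = (1/4)(|-5|² + |2-3i|² + |1|² + |2+3i|²) = (1/4)·52.0000 = 13.0000

Both sides agree, confirming Parseval's theorem.

Σ|x[n]|² = (1/N)Σ|X[k]|² = 13.0000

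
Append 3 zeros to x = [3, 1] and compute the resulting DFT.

Original 2-point DFT: [4, 2]
Zero-padded 5-point DFT provides frequency interpolation.

DFT_5([x, 0, ...]) = [4, 3.3090-0.9511i, 2.1910-0.5878i, 2.1910+0.5878i, 3.3090+0.9511i]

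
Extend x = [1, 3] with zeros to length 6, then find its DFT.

Original 2-point DFT: [4, -2]
Zero-padded 6-point DFT provides frequency interpolation.

DFT_6([x, 0, ...]) = [4, 2.5000-2.5981i, -0.5000-2.5981i, -2, -0.5000+2.5981i, 2.5000+2.5981i]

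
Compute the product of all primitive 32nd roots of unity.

The primitive 32nd roots of unity are ω_32^k for k coprime to 32: k ∈ {1, 3, 5, 7, 9, 11, 13, 15, 17, 19, 21, 23, 25, 27, 29, 31}
Their product equals the constant term of the cyclotomic polynomial Φ_32(x) up to sign.
For n ≥ 3, the product of all primitive nth roots of unity is 1. (For n=1 it is 1; for n=2 it is -1.)

1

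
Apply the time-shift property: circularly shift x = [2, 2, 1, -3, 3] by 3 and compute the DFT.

Time shift by 3: X_shifted[k] = ω_5^(3k) · X[k]
Shifted x = [1, -3, 3, 2, 2]

DFT(x[n-3]) = [5, -3.3541+4.1675i, 3.3541+3.8900i, 3.3541-3.8900i, -3.3541-4.1675i]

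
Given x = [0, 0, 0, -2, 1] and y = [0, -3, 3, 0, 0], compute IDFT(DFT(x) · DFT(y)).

(x ⊛ y)[n] = Σ(m=0 to 4) x[m] · y[(n-m) mod 5]

Computing each output sample:
(x ⊛ y)[0] = -9
(x ⊛ y)[1] = 3
(x ⊛ y)[2] = 0
(x ⊛ y)[3] = 0
(x ⊛ y)[4] = 6

x ⊛ y = [-9, 3, 0, 0, 6]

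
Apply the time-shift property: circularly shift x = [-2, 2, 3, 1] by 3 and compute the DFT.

Time shift by 3: X_shifted[k] = ω_4^(3k) · X[k]
Shifted x = [2, 3, 1, -2]

DFT(x[n-3]) = [4, 1-5i, 2, 1+5i]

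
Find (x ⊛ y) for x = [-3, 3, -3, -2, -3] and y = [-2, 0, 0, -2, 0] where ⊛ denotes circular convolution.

(x ⊛ y)[n] = Σ(m=0 to 4) x[m] · y[(n-m) mod 5]

Computing each output sample:
(x ⊛ y)[0] = 12
(x ⊛ y)[1] = -2
(x ⊛ y)[2] = 12
(x ⊛ y)[3] = 10
(x ⊛ y)[4] = 0

x ⊛ y = [12, -2, 12, 10, 0]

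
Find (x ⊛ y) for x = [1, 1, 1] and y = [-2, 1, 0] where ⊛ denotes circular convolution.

(x ⊛ y)[n] = Σ(m=0 to 2) x[m] · y[(n-m) mod 3]

Computing each output sample:
(x ⊛ y)[0] = -1
(x ⊛ y)[1] = -1
(x ⊛ y)[2] = -1

x ⊛ y = [-1, -1, -1]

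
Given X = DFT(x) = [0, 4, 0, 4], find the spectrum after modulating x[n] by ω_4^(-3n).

Modulation property: DFT(ω_4^(-3n)·x[n]) = X[(k-3) mod 4], so circularly shift X by 3 positions.

X[k-3] = [4, 0, 4, 0]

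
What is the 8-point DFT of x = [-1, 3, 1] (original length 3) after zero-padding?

Original 3-point DFT: [3, -3.0000-1.7321i, -3.0000+1.7321i]
Zero-padded 8-point DFT provides frequency interpolation.

DFT_8([x, 0, ...]) = [3, 1.1213-3.1213i, -2-3i, -3.1213-1.1213i, -3, -3.1213+1.1213i, -2+3i, 1.1213+3.1213i]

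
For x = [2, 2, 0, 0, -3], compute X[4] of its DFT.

X[4] = Σ(n=0 to 4) x[n] · ω_5^(4n) where ω_5 = e^(-2πi/5)
= (2)·ω_5^0 + (2)·ω_5^4 + (0)·ω_5^8 + (0)·ω_5^12 + (-3)·ω_5^16

X[4] = 1.6910+4.7553i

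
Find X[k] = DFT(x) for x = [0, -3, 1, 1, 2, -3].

X[k] = Σ(n=0 to 5) x[n] · ω_6^(nk)
where ω_6 = e^(-2πi/6)

Computing each X[k]:
X[0] = -2
X[1] = -5.5000+0.8660i
X[2] = 2.5000-0.8660i
X[3] = 8
X[4] = 2.5000+0.8660i
X[5] = -5.5000-0.8660i

X = [-2, -5.5000+0.8660i, 2.5000-0.8660i, 8, 2.5000+0.8660i, -5.5000-0.8660i]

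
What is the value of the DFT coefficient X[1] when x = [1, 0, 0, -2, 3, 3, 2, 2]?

X[1] = Σ(n=0 to 7) x[n] · ω_8^(1n) where ω_8 = e^(-2πi/8)
= (1)·ω_8^0 + (0)·ω_8^1 + (0)·ω_8^2 + (-2)·ω_8^3 + (3)·ω_8^4 + (3)·ω_8^5 + (2)·ω_8^6 + (2)·ω_8^7

X[1] = -1.2929+6.9497i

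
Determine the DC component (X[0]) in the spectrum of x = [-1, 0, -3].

X[0] = Σ(n=0 to 2) x[n] · ω_3^0 = Σ x[n]
= (-1) + (0) + (-3)

X[0] = -4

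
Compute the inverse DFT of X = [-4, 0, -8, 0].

x[n] = (1/4) Σ(k=0 to 3) X[k] · e^(2πikn/4)

Computing each x[n]:
x[0] = -3
x[1] = 1
x[2] = -3
x[3] = 1

x = [-3, 1, -3, 1]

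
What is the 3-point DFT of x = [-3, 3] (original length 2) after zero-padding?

Original 2-point DFT: [0, -6]
Zero-padded 3-point DFT provides frequency interpolation.

DFT_3([x, 0, ...]) = [0, -4.5000-2.5981i, -4.5000+2.5981i]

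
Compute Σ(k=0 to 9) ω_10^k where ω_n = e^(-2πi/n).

Sum of all nth roots of unity equals 0 for n > 1 (geometric series with r ≠ 1).

0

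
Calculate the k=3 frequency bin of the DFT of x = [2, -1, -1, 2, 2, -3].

X[3] = Σ(n=0 to 5) x[n] · ω_6^(3n) where ω_6 = e^(-2πi/6)
= (2)·ω_6^0 + (-1)·ω_6^3 + (-1)·ω_6^6 + (2)·ω_6^9 + (2)·ω_6^12 + (-3)·ω_6^15

X[3] = 5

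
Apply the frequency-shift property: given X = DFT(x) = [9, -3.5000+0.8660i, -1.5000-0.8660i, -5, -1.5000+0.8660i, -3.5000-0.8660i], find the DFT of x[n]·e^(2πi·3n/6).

Modulation property: DFT(ω_6^(-3n)·x[n]) = X[(k-3) mod 6], so circularly shift X by 3 positions.

X[k-3] = [-5, -1.5000+0.8660i, -3.5000-0.8660i, 9, -3.5000+0.8660i, -1.5000-0.8660i]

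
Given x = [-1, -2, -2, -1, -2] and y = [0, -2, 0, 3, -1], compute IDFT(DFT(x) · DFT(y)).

(x ⊛ y)[n] = Σ(m=0 to 4) x[m] · y[(n-m) mod 5]

Computing each output sample:
(x ⊛ y)[0] = 0
(x ⊛ y)[1] = 1
(x ⊛ y)[2] = -1
(x ⊛ y)[3] = 3
(x ⊛ y)[4] = -3

x ⊛ y = [0, 1, -1, 3, -3]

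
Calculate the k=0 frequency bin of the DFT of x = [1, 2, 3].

X[0] = Σ(n=0 to 2) x[n] · ω_3^0 = Σ x[n]
= (1) + (2) + (3)

X[0] = 6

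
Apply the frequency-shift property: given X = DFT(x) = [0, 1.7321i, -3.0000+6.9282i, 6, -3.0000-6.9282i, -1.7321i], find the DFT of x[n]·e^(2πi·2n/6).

Modulation property: DFT(ω_6^(-2n)·x[n]) = X[(k-2) mod 6], so circularly shift X by 2 positions.

X[k-2] = [-3.0000-6.9282i, -1.7321i, 0, 1.7321i, -3.0000+6.9282i, 6]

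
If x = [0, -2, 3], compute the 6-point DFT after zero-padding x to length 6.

Original 3-point DFT: [1, -0.5000+4.3301i, -0.5000-4.3301i]
Zero-padded 6-point DFT provides frequency interpolation.

DFT_6([x, 0, ...]) = [1, -2.5000-0.8660i, -0.5000+4.3301i, 5, -0.5000-4.3301i, -2.5000+0.8660i]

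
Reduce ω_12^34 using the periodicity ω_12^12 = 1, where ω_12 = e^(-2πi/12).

Since ω_12^12 = 1, powers reduce modulo 12.
34 mod 12 = 10
So ω_12^34 = ω_12^10 = e^(-2πi·10/12)

ω_12^34 = ω_12^10 = 0.5000+0.8660i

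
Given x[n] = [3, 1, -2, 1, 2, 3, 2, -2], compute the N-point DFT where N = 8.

X[k] = Σ(n=0 to 7) x[n] · ω_8^(nk)
where ω_8 = e^(-2πi/8)

Computing each X[k]:
X[0] = 8
X[1] = -2.5355+3.2929i
X[2] = 5-5i
X[3] = 4.5355-4.7071i
X[4] = 2
X[5] = 4.5355+4.7071i
X[6] = 5+5i
X[7] = -2.5355-3.2929i

X = [8, -2.5355+3.2929i, 5-5i, 4.5355-4.7071i, 2, 4.5355+4.7071i, 5+5i, -2.5355-3.2929i]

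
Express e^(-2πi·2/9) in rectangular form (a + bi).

ω_9^2 = e^(-2πi·2/9)
= cos(-2π·2/9) + i·sin(-2π·2/9)
= cos(-4π/9) + i·sin(-4π/9)

ω_9^2 = cos(-4π/9) + i·sin(-4π/9) = 0.1736-0.9848i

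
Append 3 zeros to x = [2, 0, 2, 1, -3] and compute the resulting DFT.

Original 5-point DFT: [2, -1.3541-3.4410i, 5.3541-0.8123i, 5.3541+0.8123i, -1.3541+3.4410i]
Zero-padded 8-point DFT provides frequency interpolation.

DFT_8([x, 0, ...]) = [2, 4.2929-2.7071i, -3+1i, 5.7071+1.2929i, 0, 5.7071-1.2929i, -3-1i, 4.2929+2.7071i]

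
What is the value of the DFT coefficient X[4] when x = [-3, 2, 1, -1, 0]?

X[4] = Σ(n=0 to 4) x[n] · ω_5^(4n) where ω_5 = e^(-2πi/5)
= (-3)·ω_5^0 + (2)·ω_5^4 + (1)·ω_5^8 + (-1)·ω_5^12 + (0)·ω_5^16

X[4] = -2.3820+3.0777i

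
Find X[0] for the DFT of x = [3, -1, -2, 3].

X[0] = Σ(n=0 to 3) x[n] · ω_4^0 = Σ x[n]
= (3) + (-1) + (-2) + (3)

X[0] = 3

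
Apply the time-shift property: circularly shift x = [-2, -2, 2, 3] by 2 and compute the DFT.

Time shift by 2: X_shifted[k] = ω_4^(2k) · X[k]
Shifted x = [2, 3, -2, -2]

DFT(x[n-2]) = [1, 4-5i, -1, 4+5i]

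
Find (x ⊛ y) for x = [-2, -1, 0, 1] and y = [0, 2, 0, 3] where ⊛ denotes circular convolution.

(x ⊛ y)[n] = Σ(m=0 to 3) x[m] · y[(n-m) mod 4]

Computing each output sample:
(x ⊛ y)[0] = -1
(x ⊛ y)[1] = -4
(x ⊛ y)[2] = 1
(x ⊛ y)[3] = -6

x ⊛ y = [-1, -4, 1, -6]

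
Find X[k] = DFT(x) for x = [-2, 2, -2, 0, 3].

X[k] = Σ(n=0 to 4) x[n] · ω_5^(nk)
where ω_5 = e^(-2πi/5)

Computing each X[k]:
X[0] = 1
X[1] = 1.1631+2.1266i
X[2] = -6.6631-1.3143i
X[3] = -6.6631+1.3143i
X[4] = 1.1631-2.1266i

X = [1, 1.1631+2.1266i, -6.6631-1.3143i, -6.6631+1.3143i, 1.1631-2.1266i]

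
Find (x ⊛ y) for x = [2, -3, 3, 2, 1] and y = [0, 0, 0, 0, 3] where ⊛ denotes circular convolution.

(x ⊛ y)[n] = Σ(m=0 to 4) x[m] · y[(n-m) mod 5]

Computing each output sample:
(x ⊛ y)[0] = -9
(x ⊛ y)[1] = 9
(x ⊛ y)[2] = 6
(x ⊛ y)[3] = 3
(x ⊛ y)[4] = 6

x ⊛ y = [-9, 9, 6, 3, 6]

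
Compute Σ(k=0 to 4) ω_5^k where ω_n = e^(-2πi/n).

Sum of all nth roots of unity equals 0 for n > 1 (geometric series with r ≠ 1).

0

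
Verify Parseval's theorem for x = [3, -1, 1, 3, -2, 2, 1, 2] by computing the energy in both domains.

Time domain:
Σ|x[n]|² = |3|² + |-1|² + |1|² + |3|² + |-2|² + |2|² + |1|² + |2|² = 33.0000

Frequency domain:
(1/8)Σ|X[k]|² = (1/8)(|9|² + |2.1716+1.4142i|² + |-1+4i|² + |7.8284+1.4142i|² + |-3|² + |7.8284-1.4142i|² + |-1-4i|² + |2.1716-1.4142i|²) = (1/8)·264.0000 = 33.0000

Both sides agree, confirming Parseval's theorem.

Σ|x[n]|² = (1/N)Σ|X[k]|² = 33.0000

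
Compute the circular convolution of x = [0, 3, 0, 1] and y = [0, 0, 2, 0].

(x ⊛ y)[n] = Σ(m=0 to 3) x[m] · y[(n-m) mod 4]

Computing each output sample:
(x ⊛ y)[0] = 0
(x ⊛ y)[1] = 2
(x ⊛ y)[2] = 0
(x ⊛ y)[3] = 6

x ⊛ y = [0, 2, 0, 6]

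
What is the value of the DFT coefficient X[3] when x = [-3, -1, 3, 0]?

X[3] = Σ(n=0 to 3) x[n] · ω_4^(3n) where ω_4 = e^(-2πi/4)
= (-3)·ω_4^0 + (-1)·ω_4^3 + (3)·ω_4^6 + (0)·ω_4^9

X[3] = -6-1i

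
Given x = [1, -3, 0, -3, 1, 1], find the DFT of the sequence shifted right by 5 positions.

Time shift by 5: X_shifted[k] = ω_6^(5k) · X[k]
Shifted x = [-3, 0, -3, 1, 1, 1]

DFT(x[n-5]) = [-3, -2.5000+4.3301i, -1.5000-2.5981i, -7, -1.5000+2.5981i, -2.5000-4.3301i]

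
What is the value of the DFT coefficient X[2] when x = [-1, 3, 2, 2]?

X[2] = Σ(n=0 to 3) x[n] · ω_4^(2n) where ω_4 = e^(-2πi/4)
= (-1)·ω_4^0 + (3)·ω_4^2 + (2)·ω_4^4 + (2)·ω_4^6

X[2] = -4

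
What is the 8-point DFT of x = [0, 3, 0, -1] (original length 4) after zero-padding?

Original 4-point DFT: [2, -4i, -2, 4i]
Zero-padded 8-point DFT provides frequency interpolation.

DFT_8([x, 0, ...]) = [2, 2.8284-1.4142i, -4i, -2.8284-1.4142i, -2, -2.8284+1.4142i, 4i, 2.8284+1.4142i]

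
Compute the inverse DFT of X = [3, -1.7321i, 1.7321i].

x[n] = (1/3) Σ(k=0 to 2) X[k] · e^(2πikn/3)

Computing each x[n]:
x[0] = 1
x[1] = 2
x[2] = 0

x = [1, 2, 0]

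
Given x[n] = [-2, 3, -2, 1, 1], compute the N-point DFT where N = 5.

X[k] = Σ(n=0 to 4) x[n] · ω_5^(nk)
where ω_5 = e^(-2πi/5)

Computing each X[k]:
X[0] = 1
X[1] = 0.0451-0.1388i
X[2] = -5.5451-4.0287i
X[3] = -5.5451+4.0287i
X[4] = 0.0451+0.1388i

X = [1, 0.0451-0.1388i, -5.5451-4.0287i, -5.5451+4.0287i, 0.0451+0.1388i]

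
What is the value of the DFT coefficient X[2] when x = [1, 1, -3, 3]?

X[2] = Σ(n=0 to 3) x[n] · ω_4^(2n) where ω_4 = e^(-2πi/4)
= (1)·ω_4^0 + (1)·ω_4^2 + (-3)·ω_4^4 + (3)·ω_4^6

X[2] = -6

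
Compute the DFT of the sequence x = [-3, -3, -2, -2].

X[k] = Σ(n=0 to 3) x[n] · ω_4^(nk)
where ω_4 = e^(-2πi/4)

Computing each X[k]:
X[0] = -10
X[1] = -1+1i
X[2] = 0
X[3] = -1-1i

X = [-10, -1+1i, 0, -1-1i]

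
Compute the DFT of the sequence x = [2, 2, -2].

X[k] = Σ(n=0 to 2) x[n] · ω_3^(nk)
where ω_3 = e^(-2πi/3)

Computing each X[k]:
X[0] = 2
X[1] = 2.0000-3.4641i
X[2] = 2.0000+3.4641i

X = [2, 2.0000-3.4641i, 2.0000+3.4641i]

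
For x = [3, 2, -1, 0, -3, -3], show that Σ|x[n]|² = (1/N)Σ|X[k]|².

Time domain:
Σ|x[n]|² = |3|² + |2|² + |-1|² + |0|² + |-3|² + |-3|² = 32.0000

Frequency domain:
(1/6)Σ|X[k]|² = (1/6)(|-2|² + |4.5000-6.0622i|² + |5.5000-2.5981i|² + |0|² + |5.5000+2.5981i|² + |4.5000+6.0622i|²) = (1/6)·192.0000 = 32.0000

Both sides agree, confirming Parseval's theorem.

Σ|x[n]|² = (1/N)Σ|X[k]|² = 32.0000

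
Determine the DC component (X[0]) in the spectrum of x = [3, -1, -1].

X[0] = Σ(n=0 to 2) x[n] · ω_3^0 = Σ x[n]
= (3) + (-1) + (-1)

X[0] = 1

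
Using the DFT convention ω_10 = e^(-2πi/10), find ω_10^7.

ω_10^7 = e^(-2πi·7/10)
= cos(-2π·7/10) + i·sin(-2π·7/10)
= cos(-14π/10) + i·sin(-14π/10)

ω_10^7 = cos(-14π/10) + i·sin(-14π/10) = -0.3090+0.9511i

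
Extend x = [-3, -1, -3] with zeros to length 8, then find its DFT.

Original 3-point DFT: [-7, -1.0000-1.7321i, -1.0000+1.7321i]
Zero-padded 8-point DFT provides frequency interpolation.

DFT_8([x, 0, ...]) = [-7, -3.7071+3.7071i, 1i, -2.2929-2.2929i, -5, -2.2929+2.2929i, -1i, -3.7071-3.7071i]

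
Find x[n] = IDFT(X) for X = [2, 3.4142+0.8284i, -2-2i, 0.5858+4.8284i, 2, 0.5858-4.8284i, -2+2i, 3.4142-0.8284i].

x[n] = (1/8) Σ(k=0 to 7) X[k] · e^(2πikn/8)

Computing each x[n]:
x[0] = 1
x[1] = 0
x[2] = 2
x[3] = -2
x[4] = -1
x[5] = 1
x[6] = 0
x[7] = 1

x = [1, 0, 2, -2, -1, 1, 0, 1]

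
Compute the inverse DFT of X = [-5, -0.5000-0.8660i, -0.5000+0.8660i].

x[n] = (1/3) Σ(k=0 to 2) X[k] · e^(2πikn/3)

Computing each x[n]:
x[0] = -2
x[1] = -1
x[2] = -2

x = [-2, -1, -2]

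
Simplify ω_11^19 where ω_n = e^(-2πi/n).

Since ω_11^11 = 1, powers reduce modulo 11.
19 mod 11 = 8
So ω_11^19 = ω_11^8 = e^(-2πi·8/11)

ω_11^19 = ω_11^8 = -0.1423+0.9898i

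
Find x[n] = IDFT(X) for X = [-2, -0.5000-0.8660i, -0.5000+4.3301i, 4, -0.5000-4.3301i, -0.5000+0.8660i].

x[n] = (1/6) Σ(k=0 to 5) X[k] · e^(2πikn/6)

Computing each x[n]:
x[0] = 0
x[1] = -2
x[2] = 2
x[3] = -1
x[4] = -1
x[5] = 0

x = [0, -2, 2, -1, -1, 0]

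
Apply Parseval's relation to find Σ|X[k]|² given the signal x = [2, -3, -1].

Parseval: Σ|x[n]|² = (1/N)Σ|X[k]|², so Σ|X[k]|² = N·Σ|x[n]|² = 3·14.0000

Σ|X[k]|² = N·Σ|x[n]|² = 3·14.0000 = 42.0000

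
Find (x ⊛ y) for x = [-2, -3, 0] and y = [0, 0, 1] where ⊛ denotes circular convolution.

(x ⊛ y)[n] = Σ(m=0 to 2) x[m] · y[(n-m) mod 3]

Computing each output sample:
(x ⊛ y)[0] = -3
(x ⊛ y)[1] = 0
(x ⊛ y)[2] = -2

x ⊛ y = [-3, 0, -2]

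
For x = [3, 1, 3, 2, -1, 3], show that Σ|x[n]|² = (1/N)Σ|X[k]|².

Time domain:
Σ|x[n]|² = |3|² + |1|² + |3|² + |2|² + |-1|² + |3|² = 33.0000

Frequency domain:
(1/6)Σ|X[k]|² = (1/6)(|11|² + |2.0000-1.7321i|² + |2.0000+5.1962i|² + |-1|² + |2.0000-5.1962i|² + |2.0000+1.7321i|²) = (1/6)·198.0000 = 33.0000

Both sides agree, confirming Parseval's theorem.

Σ|x[n]|² = (1/N)Σ|X[k]|² = 33.0000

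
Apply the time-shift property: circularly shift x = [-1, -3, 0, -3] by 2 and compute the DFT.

Time shift by 2: X_shifted[k] = ω_4^(2k) · X[k]
Shifted x = [0, -3, -1, -3]

DFT(x[n-2]) = [-7, 1, 5, 1]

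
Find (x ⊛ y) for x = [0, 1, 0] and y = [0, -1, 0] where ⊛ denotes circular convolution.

(x ⊛ y)[n] = Σ(m=0 to 2) x[m] · y[(n-m) mod 3]

Computing each output sample:
(x ⊛ y)[0] = 0
(x ⊛ y)[1] = 0
(x ⊛ y)[2] = -1

x ⊛ y = [0, 0, -1]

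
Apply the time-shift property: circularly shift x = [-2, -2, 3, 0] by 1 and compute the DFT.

Time shift by 1: X_shifted[k] = ω_4^(1k) · X[k]
Shifted x = [0, -2, -2, 3]

DFT(x[n-1]) = [-1, 2+5i, -3, 2-5i]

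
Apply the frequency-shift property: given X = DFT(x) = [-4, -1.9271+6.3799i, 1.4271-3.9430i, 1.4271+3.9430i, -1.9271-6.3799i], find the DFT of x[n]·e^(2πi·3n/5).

Modulation property: DFT(ω_5^(-3n)·x[n]) = X[(k-3) mod 5], so circularly shift X by 3 positions.

X[k-3] = [1.4271-3.9430i, 1.4271+3.9430i, -1.9271-6.3799i, -4, -1.9271+6.3799i]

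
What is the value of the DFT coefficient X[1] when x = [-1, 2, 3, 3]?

X[1] = Σ(n=0 to 3) x[n] · ω_4^(1n) where ω_4 = e^(-2πi/4)
= (-1)·ω_4^0 + (2)·ω_4^1 + (3)·ω_4^2 + (3)·ω_4^3

X[1] = -4+1i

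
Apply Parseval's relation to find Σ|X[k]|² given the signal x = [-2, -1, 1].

Parseval: Σ|x[n]|² = (1/N)Σ|X[k]|², so Σ|X[k]|² = N·Σ|x[n]|² = 3·6.0000

Σ|X[k]|² = N·Σ|x[n]|² = 3·6.0000 = 18.0000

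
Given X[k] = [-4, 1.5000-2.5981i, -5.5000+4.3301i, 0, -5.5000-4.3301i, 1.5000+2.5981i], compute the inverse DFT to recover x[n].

x[n] = (1/6) Σ(k=0 to 5) X[k] · e^(2πikn/6)

Computing each x[n]:
x[0] = -2
x[1] = 0
x[2] = 2
x[3] = -3
x[4] = -2
x[5] = 1

x = [-2, 0, 2, -3, -2, 1]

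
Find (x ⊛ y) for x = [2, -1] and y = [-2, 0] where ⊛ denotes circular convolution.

(x ⊛ y)[n] = Σ(m=0 to 1) x[m] · y[(n-m) mod 2]

Computing each output sample:
(x ⊛ y)[0] = -4
(x ⊛ y)[1] = 2

x ⊛ y = [-4, 2]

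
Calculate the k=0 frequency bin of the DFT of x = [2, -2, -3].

X[0] = Σ(n=0 to 2) x[n] · ω_3^0 = Σ x[n]
= (2) + (-2) + (-3)

X[0] = -3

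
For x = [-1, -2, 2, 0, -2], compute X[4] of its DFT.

X[4] = Σ(n=0 to 4) x[n] · ω_5^(4n) where ω_5 = e^(-2πi/5)
= (-1)·ω_5^0 + (-2)·ω_5^4 + (2)·ω_5^8 + (0)·ω_5^12 + (-2)·ω_5^16

X[4] = -3.8541+1.1756i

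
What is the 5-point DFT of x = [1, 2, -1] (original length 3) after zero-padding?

Original 3-point DFT: [2, 0.5000-2.5981i, 0.5000+2.5981i]
Zero-padded 5-point DFT provides frequency interpolation.

DFT_5([x, 0, ...]) = [2, 2.4271-1.3143i, -0.9271-2.1266i, -0.9271+2.1266i, 2.4271+1.3143i]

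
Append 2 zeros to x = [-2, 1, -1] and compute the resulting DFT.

Original 3-point DFT: [-2, -2.0000-1.7321i, -2.0000+1.7321i]
Zero-padded 5-point DFT provides frequency interpolation.

DFT_5([x, 0, ...]) = [-2, -0.8820-0.3633i, -3.1180-1.5388i, -3.1180+1.5388i, -0.8820+0.3633i]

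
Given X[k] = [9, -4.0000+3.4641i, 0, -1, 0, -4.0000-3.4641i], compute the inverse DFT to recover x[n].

x[n] = (1/6) Σ(k=0 to 5) X[k] · e^(2πikn/6)

Computing each x[n]:
x[0] = 0
x[1] = 0
x[2] = 1
x[3] = 3
x[4] = 3
x[5] = 2

x = [0, 0, 1, 3, 3, 2]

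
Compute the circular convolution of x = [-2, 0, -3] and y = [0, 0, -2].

(x ⊛ y)[n] = Σ(m=0 to 2) x[m] · y[(n-m) mod 3]

Computing each output sample:
(x ⊛ y)[0] = 0
(x ⊛ y)[1] = 6
(x ⊛ y)[2] = 4

x ⊛ y = [0, 6, 4]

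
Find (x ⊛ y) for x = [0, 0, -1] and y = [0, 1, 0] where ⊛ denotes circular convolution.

(x ⊛ y)[n] = Σ(m=0 to 2) x[m] · y[(n-m) mod 3]

Computing each output sample:
(x ⊛ y)[0] = -1
(x ⊛ y)[1] = 0
(x ⊛ y)[2] = 0

x ⊛ y = [-1, 0, 0]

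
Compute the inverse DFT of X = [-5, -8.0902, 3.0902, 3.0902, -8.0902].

x[n] = (1/5) Σ(k=0 to 4) X[k] · e^(2πikn/5)

Computing each x[n]:
x[0] = -3
x[1] = -3
x[2] = 2
x[3] = 2
x[4] = -3

x = [-3, -3, 2, 2, -3]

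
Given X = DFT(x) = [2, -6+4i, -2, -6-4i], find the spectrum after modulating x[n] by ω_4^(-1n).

Modulation property: DFT(ω_4^(-1n)·x[n]) = X[(k-1) mod 4], so circularly shift X by 1 positions.

X[k-1] = [-6-4i, 2, -6+4i, -2]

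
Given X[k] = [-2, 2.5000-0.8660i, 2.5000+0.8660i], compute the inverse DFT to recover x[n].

x[n] = (1/3) Σ(k=0 to 2) X[k] · e^(2πikn/3)

Computing each x[n]:
x[0] = 1
x[1] = -1
x[2] = -2

x = [1, -1, -2]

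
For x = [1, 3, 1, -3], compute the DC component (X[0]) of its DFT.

X[0] = Σ(n=0 to 3) x[n] · ω_4^0 = Σ x[n]
= (1) + (3) + (1) + (-3)

X[0] = 2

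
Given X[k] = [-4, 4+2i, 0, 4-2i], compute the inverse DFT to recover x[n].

x[n] = (1/4) Σ(k=0 to 3) X[k] · e^(2πikn/4)

Computing each x[n]:
x[0] = 1
x[1] = -2
x[2] = -3
x[3] = 0

x = [1, -2, -3, 0]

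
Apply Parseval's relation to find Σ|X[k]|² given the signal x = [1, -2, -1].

Parseval: Σ|x[n]|² = (1/N)Σ|X[k]|², so Σ|X[k]|² = N·Σ|x[n]|² = 3·6.0000

Σ|X[k]|² = N·Σ|x[n]|² = 3·6.0000 = 18.0000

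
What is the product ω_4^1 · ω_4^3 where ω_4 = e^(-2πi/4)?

The primitive 4th roots of unity are ω_4^k for k coprime to 4: k ∈ {1, 3}
Their product equals the constant term of the cyclotomic polynomial Φ_4(x) up to sign.
For n ≥ 3, the product of all primitive nth roots of unity is 1. (For n=1 it is 1; for n=2 it is -1.)

1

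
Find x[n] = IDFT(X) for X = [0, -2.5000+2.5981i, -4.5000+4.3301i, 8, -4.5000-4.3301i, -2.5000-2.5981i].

x[n] = (1/6) Σ(k=0 to 5) X[k] · e^(2πikn/6)

Computing each x[n]:
x[0] = -1
x[1] = -3
x[2] = 3
x[3] = -2
x[4] = 2
x[5] = 1

x = [-1, -3, 3, -2, 2, 1]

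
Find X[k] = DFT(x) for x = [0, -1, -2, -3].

X[k] = Σ(n=0 to 3) x[n] · ω_4^(nk)
where ω_4 = e^(-2πi/4)

Computing each X[k]:
X[0] = -6
X[1] = 2-2i
X[2] = 2
X[3] = 2+2i

X = [-6, 2-2i, 2, 2+2i]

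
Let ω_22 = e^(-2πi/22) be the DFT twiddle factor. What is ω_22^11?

ω_22^11 = e^(-2πi·11/22)
= cos(-2π·11/22) + i·sin(-2π·11/22)
= cos(-22π/22) + i·sin(-22π/22)

ω_22^11 = cos(-22π/22) + i·sin(-22π/22) = -1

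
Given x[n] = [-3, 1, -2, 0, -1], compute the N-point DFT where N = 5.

X[k] = Σ(n=0 to 4) x[n] · ω_5^(nk)
where ω_5 = e^(-2πi/5)

Computing each X[k]:
X[0] = -5
X[1] = -1.3820-0.7265i
X[2] = -3.6180-3.0777i
X[3] = -3.6180+3.0777i
X[4] = -1.3820+0.7265i

X = [-5, -1.3820-0.7265i, -3.6180-3.0777i, -3.6180+3.0777i, -1.3820+0.7265i]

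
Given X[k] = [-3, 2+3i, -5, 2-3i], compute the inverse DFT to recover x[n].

x[n] = (1/4) Σ(k=0 to 3) X[k] · e^(2πikn/4)

Computing each x[n]:
x[0] = -1
x[1] = -1
x[2] = -3
x[3] = 2

x = [-1, -1, -3, 2]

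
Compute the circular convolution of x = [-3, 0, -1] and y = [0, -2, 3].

(x ⊛ y)[n] = Σ(m=0 to 2) x[m] · y[(n-m) mod 3]

Computing each output sample:
(x ⊛ y)[0] = 2
(x ⊛ y)[1] = 3
(x ⊛ y)[2] = -9

x ⊛ y = [2, 3, -9]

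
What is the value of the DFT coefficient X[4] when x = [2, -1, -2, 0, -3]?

X[4] = Σ(n=0 to 4) x[n] · ω_5^(4n) where ω_5 = e^(-2πi/5)
= (2)·ω_5^0 + (-1)·ω_5^4 + (-2)·ω_5^8 + (0)·ω_5^12 + (-3)·ω_5^16

X[4] = 2.3820+0.7265i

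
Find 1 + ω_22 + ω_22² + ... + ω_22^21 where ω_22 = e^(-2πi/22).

Sum of all nth roots of unity equals 0 for n > 1 (geometric series with r ≠ 1).

0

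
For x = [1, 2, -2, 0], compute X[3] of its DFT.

X[3] = Σ(n=0 to 3) x[n] · ω_4^(3n) where ω_4 = e^(-2πi/4)
= (1)·ω_4^0 + (2)·ω_4^3 + (-2)·ω_4^6 + (0)·ω_4^9

X[3] = 3+2i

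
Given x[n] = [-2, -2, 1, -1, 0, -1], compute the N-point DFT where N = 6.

X[k] = Σ(n=0 to 5) x[n] · ω_6^(nk)
where ω_6 = e^(-2πi/6)

Computing each X[k]:
X[0] = -5
X[1] = -3
X[2] = -2.0000+1.7321i
X[3] = 3
X[4] = -2.0000-1.7321i
X[5] = -3

X = [-5, -3, -2.0000+1.7321i, 3, -2.0000-1.7321i, -3]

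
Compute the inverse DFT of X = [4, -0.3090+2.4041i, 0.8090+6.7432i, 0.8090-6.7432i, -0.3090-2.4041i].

x[n] = (1/5) Σ(k=0 to 4) X[k] · e^(2πikn/5)

Computing each x[n]:
x[0] = 1
x[1] = -2
x[2] = 3
x[3] = -1
x[4] = 3

x = [1, -2, 3, -1, 3]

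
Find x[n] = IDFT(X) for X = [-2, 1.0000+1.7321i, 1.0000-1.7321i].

x[n] = (1/3) Σ(k=0 to 2) X[k] · e^(2πikn/3)

Computing each x[n]:
x[0] = 0
x[1] = -2
x[2] = 0

x = [0, -2, 0]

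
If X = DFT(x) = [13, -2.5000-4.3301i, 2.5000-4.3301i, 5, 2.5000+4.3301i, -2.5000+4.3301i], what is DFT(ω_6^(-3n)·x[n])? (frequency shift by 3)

Modulation property: DFT(ω_6^(-3n)·x[n]) = X[(k-3) mod 6], so circularly shift X by 3 positions.

X[k-3] = [5, 2.5000+4.3301i, -2.5000+4.3301i, 13, -2.5000-4.3301i, 2.5000-4.3301i]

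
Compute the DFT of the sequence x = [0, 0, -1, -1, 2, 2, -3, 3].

X[k] = Σ(n=0 to 7) x[n] · ω_8^(nk)
where ω_8 = e^(-2πi/8)

Computing each X[k]:
X[0] = 2
X[1] = -0.5858+2.2426i
X[2] = 6
X[3] = -3.4142+6.2426i
X[4] = -6
X[5] = -3.4142-6.2426i
X[6] = 6
X[7] = -0.5858-2.2426i

X = [2, -0.5858+2.2426i, 6, -3.4142+6.2426i, -6, -3.4142-6.2426i, 6, -0.5858-2.2426i]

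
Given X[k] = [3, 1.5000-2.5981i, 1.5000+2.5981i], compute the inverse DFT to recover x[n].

x[n] = (1/3) Σ(k=0 to 2) X[k] · e^(2πikn/3)

Computing each x[n]:
x[0] = 2
x[1] = 2
x[2] = -1

x = [2, 2, -1]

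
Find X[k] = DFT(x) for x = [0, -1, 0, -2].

X[k] = Σ(n=0 to 3) x[n] · ω_4^(nk)
where ω_4 = e^(-2πi/4)

Computing each X[k]:
X[0] = -3
X[1] = -1i
X[2] = 3
X[3] = 1i

X = [-3, -1i, 3, 1i]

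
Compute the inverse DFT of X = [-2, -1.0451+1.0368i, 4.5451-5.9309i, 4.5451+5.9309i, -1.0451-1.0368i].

x[n] = (1/5) Σ(k=0 to 4) X[k] · e^(2πikn/5)

Computing each x[n]:
x[0] = 1
x[1] = -1
x[2] = -2
x[3] = 3
x[4] = -3

x = [1, -1, -2, 3, -3]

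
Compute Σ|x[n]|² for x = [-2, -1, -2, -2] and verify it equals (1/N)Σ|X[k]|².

Time domain:
Σ|x[n]|² = |-2|² + |-1|² + |-2|² + |-2|² = 13.0000

Frequency domain:
(1/4)Σ|X[k]|² = (1/4)(|-7|² + |-1i|² + |-1|² + |1i|²) = (1/4)·52.0000 = 13.0000

Both sides agree, confirming Parseval's theorem.

Σ|x[n]|² = (1/N)Σ|X[k]|² = 13.0000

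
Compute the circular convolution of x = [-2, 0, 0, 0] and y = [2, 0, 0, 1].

(x ⊛ y)[n] = Σ(m=0 to 3) x[m] · y[(n-m) mod 4]

Computing each output sample:
(x ⊛ y)[0] = -4
(x ⊛ y)[1] = 0
(x ⊛ y)[2] = 0
(x ⊛ y)[3] = -2

x ⊛ y = [-4, 0, 0, -2]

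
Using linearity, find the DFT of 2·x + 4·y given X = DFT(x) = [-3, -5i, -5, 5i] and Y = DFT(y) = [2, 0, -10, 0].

By linearity: DFT(2x + 4y) = 2·DFT(x) + 4·DFT(y)
= 2·[-3, -5i, -5, 5i] + 4·[2, 0, -10, 0]

Computing element-wise:
Z[0] = 2·(-3) + 4·(2) = 2
Z[1] = 2·(-5i) + 4·(0) = -10i
Z[2] = 2·(-5) + 4·(-10) = -50
Z[3] = 2·(5i) + 4·(0) = 10i

DFT(2x + 4y) = 2·X + 4·Y = [2, -10i, -50, 10i]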